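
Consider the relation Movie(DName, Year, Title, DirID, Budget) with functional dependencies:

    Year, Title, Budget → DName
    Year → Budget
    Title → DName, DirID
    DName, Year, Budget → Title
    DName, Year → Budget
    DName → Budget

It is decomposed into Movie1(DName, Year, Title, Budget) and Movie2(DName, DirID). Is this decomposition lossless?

No

Common attributes: Movie1 ∩ Movie2 = {DName}.
Closure of {DName}: DName → Budget applies, adding Budget. So (DName)⁺ = {DName, Budget}.
The closure contains neither all of Movie1 = {DName, Year, Title, Budget} nor all of Movie2 = {DName, DirID}, so the common attributes are not a superkey of either fragment. The join is lossy.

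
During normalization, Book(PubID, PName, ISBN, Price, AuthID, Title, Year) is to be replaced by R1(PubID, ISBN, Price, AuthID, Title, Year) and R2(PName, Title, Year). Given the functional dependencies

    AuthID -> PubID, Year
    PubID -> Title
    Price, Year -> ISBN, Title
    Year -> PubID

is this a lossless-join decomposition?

No

Common attributes: R1 ∩ R2 = {Title, Year}.
Closure of {Title, Year}: Year → PubID applies, adding PubID. So (Title, Year)⁺ = {PubID, Title, Year}.
The closure contains neither all of R1 = {PubID, ISBN, Price, AuthID, Title, Year} nor all of R2 = {PName, Title, Year}, so the common attributes are not a superkey of either fragment. The join is lossy.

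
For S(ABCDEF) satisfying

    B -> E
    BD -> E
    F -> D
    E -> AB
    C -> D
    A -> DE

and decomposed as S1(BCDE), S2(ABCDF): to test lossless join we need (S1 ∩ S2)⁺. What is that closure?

ABCDE

S1 ∩ S2 = {BCD}.
B → E applies, adding E
E → AB applies, adding A
Closure: {ABCDE}.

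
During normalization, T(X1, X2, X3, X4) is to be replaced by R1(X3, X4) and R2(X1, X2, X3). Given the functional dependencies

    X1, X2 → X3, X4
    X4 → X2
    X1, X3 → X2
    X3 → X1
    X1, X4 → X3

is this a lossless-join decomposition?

Yes

Common attributes: R1 ∩ R2 = {X3}.
Closure of {X3}: X3 → X1 applies, adding X1; X1, X3 → X2 applies, adding X2; X1, X2 → X3, X4 applies, adding X4. So (X3)⁺ = {X1, X2, X3, X4}.
This closure contains every attribute of R1, so R1 ∩ R2 → R1. The join is lossless.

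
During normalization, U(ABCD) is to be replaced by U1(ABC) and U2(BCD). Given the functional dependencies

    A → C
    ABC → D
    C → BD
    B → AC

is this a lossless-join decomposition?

Common attributes: U1 ∩ U2 = {BC}.
Closure of {BC}: C → BD applies, adding D; B → AC applies, adding A. So (BC)⁺ = {ABCD}.
This closure contains every attribute of U1, so U1 ∩ U2 → U1. The join is lossless.

Yes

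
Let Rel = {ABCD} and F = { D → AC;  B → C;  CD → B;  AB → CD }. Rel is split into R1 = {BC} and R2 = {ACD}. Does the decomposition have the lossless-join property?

No

Common attributes: R1 ∩ R2 = {C}.
No dependency enlarges {C}, so (C)⁺ = {C}.
The closure contains neither all of R1 = {BC} nor all of R2 = {ACD}, so the common attributes are not a superkey of either fragment. The join is lossy.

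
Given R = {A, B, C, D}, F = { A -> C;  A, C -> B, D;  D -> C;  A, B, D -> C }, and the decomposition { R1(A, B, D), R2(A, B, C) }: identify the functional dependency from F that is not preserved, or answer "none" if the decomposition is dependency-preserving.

D -> C

Check D → C: no single fragment contains all of {C, D}, and the restricted closure of {D} across the fragments never reaches {C}.
A → C is preserved.
A, C → B, D is preserved.
A, B, D → C is preserved.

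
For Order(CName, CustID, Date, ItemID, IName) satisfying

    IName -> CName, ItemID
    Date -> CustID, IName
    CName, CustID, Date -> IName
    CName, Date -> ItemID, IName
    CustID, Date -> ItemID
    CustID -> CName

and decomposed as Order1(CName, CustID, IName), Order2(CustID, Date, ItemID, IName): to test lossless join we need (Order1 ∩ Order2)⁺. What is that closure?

CName, CustID, ItemID, IName

Order1 ∩ Order2 = {CustID, IName}.
IName → CName, ItemID applies, adding CName, ItemID
Closure: {CName, CustID, ItemID, IName}.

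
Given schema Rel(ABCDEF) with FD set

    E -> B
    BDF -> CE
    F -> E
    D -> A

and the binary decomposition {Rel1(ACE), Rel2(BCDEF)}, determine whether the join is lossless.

Common attributes: Rel1 ∩ Rel2 = {CE}.
Closure of {CE}: E → B applies, adding B. So (CE)⁺ = {BCE}.
The closure contains neither all of Rel1 = {ACE} nor all of Rel2 = {BCDEF}, so the common attributes are not a superkey of either fragment. The join is lossy.

No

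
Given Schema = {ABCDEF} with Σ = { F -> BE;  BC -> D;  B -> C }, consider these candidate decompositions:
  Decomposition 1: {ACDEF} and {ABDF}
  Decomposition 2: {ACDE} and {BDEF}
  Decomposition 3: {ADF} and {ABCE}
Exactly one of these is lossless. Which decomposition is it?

Decomposition 1

Decomposition 1: common = {ADF}, closure = {ABCDEF} → lossless.
Decomposition 2: common = {DE}, closure = {DE} → lossy.
Decomposition 3: common = {A}, closure = {A} → lossy.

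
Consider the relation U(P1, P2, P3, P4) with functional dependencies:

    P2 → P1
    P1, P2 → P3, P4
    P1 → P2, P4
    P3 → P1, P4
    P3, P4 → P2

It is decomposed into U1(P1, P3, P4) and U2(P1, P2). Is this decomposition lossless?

Common attributes: U1 ∩ U2 = {P1}.
Closure of {P1}: P1 → P2, P4 applies, adding P2, P4; P1, P2 → P3, P4 applies, adding P3. So (P1)⁺ = {P1, P2, P3, P4}.
This closure contains every attribute of U1, so U1 ∩ U2 → U1. The join is lossless.

Yes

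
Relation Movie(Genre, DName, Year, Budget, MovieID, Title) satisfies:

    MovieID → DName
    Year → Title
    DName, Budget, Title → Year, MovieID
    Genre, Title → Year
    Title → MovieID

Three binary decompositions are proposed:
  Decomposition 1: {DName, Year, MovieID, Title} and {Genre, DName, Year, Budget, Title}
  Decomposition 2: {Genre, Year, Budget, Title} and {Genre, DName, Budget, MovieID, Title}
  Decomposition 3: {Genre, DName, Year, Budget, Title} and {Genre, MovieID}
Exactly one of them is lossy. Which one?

Decomposition 1: common = {DName, Year, Title}, closure = {DName, Year, MovieID, Title} → lossless.
Decomposition 2: common = {Genre, Budget, Title}, closure = {Genre, DName, Year, Budget, MovieID, Title} → lossless.
Decomposition 3: common = {Genre}, closure = {Genre} → lossy.

Decomposition 3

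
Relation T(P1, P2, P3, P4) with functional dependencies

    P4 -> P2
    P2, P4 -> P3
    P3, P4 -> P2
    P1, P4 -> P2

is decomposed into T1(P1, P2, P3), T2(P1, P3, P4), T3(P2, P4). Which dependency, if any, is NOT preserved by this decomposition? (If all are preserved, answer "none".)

none

P4 → P2 lies within T3.
P2, P4 → P3: restricted closure across fragments reaches P3.
P3, P4 → P2: restricted closure across fragments reaches P2.
P1, P4 → P2: restricted closure across fragments reaches P2.
Every dependency is enforceable on the fragments, so the decomposition is dependency-preserving.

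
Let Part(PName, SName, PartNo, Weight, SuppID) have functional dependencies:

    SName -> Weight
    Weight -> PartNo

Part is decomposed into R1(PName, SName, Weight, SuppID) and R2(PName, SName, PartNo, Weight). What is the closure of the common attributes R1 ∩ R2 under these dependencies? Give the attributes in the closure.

R1 ∩ R2 = {PName, SName, Weight}.
Weight → PartNo applies, adding PartNo
Closure: {PName, SName, PartNo, Weight}.

PName, SName, PartNo, Weight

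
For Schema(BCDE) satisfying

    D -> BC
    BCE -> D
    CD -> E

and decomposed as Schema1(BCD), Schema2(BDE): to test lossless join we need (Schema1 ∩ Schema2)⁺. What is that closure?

Schema1 ∩ Schema2 = {BD}.
D → BC applies, adding C
CD → E applies, adding E
Closure: {BCDE}.

BCDE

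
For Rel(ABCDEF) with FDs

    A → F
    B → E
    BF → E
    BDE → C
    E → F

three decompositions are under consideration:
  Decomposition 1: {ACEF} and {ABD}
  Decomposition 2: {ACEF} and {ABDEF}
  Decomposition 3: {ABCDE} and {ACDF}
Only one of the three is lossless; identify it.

Decomposition 3

Decomposition 1: common = {A}, closure = {AF} → lossy.
Decomposition 2: common = {AEF}, closure = {AEF} → lossy.
Decomposition 3: common = {ACD}, closure = {ACDF} → lossless.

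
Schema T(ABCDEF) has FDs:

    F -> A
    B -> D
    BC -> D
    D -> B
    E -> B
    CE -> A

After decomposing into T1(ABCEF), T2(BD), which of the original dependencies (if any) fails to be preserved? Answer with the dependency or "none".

none

F → A lies within T1.
B → D lies within T2.
BC → D: restricted closure across fragments reaches D.
D → B lies within T2.
E → B lies within T1.
CE → A lies within T1.
Every dependency is enforceable on the fragments, so the decomposition is dependency-preserving.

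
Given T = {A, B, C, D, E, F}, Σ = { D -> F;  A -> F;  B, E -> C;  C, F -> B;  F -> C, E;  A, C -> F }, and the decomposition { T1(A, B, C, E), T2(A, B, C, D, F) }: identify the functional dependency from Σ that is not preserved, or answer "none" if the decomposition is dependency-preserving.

Check F → C, E: no single fragment contains all of {C, E, F}, and the restricted closure of {F} across the fragments never reaches {C, E}.
D → F is preserved.
A → F is preserved.
B, E → C is preserved.
C, F → B is preserved.
A, C → F is preserved.

F -> C, E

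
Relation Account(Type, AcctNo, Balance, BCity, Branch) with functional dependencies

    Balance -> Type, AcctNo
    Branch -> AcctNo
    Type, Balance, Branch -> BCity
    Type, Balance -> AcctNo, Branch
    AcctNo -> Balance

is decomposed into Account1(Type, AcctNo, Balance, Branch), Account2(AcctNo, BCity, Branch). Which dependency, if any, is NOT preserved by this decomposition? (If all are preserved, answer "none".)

Balance → Type, AcctNo lies within Account1.
Branch → AcctNo lies within Account1.
Type, Balance, Branch → BCity: restricted closure across fragments reaches BCity.
Type, Balance → AcctNo, Branch lies within Account1.
AcctNo → Balance lies within Account1.
Every dependency is enforceable on the fragments, so the decomposition is dependency-preserving.

none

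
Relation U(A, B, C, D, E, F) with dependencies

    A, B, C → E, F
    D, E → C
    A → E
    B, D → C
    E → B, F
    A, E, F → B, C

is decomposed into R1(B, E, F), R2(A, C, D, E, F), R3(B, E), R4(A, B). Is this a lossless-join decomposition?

Yes

Chase test. Columns are A, B, C, D, E, F; row i has aⱼ where attribute j ∈ Ri, else bᵢⱼ.
Initial tableau (one row per fragment):
  row 1: b11 a2 b13 b14 a5 a6
  row 2: a1 b22 a3 a4 a5 a6
  row 3: b31 a2 b33 b34 a5 b36
  row 4: a1 a2 b43 b44 b45 b46
Rows 2 and 4 agree on A; apply A→E and equate their E entries.
Rows 1 and 2 agree on E; apply E→B, F and equate their B, F entries.
Rows 1 and 3 agree on E; apply E→B, F and equate their B, F entries.
Rows 1 and 4 agree on E; apply E→B, F and equate their B, F entries.
Rows 2 and 4 agree on A, E, F; apply A, E, F→B, C and equate their B, C entries.
Row 2 is now all distinguished symbols — the join is lossless.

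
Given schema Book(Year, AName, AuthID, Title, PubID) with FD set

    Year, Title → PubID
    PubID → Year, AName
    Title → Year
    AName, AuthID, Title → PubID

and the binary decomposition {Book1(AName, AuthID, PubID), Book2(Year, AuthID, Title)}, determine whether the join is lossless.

No

Common attributes: Book1 ∩ Book2 = {AuthID}.
No dependency enlarges {AuthID}, so (AuthID)⁺ = {AuthID}.
The closure contains neither all of Book1 = {AName, AuthID, PubID} nor all of Book2 = {Year, AuthID, Title}, so the common attributes are not a superkey of either fragment. The join is lossy.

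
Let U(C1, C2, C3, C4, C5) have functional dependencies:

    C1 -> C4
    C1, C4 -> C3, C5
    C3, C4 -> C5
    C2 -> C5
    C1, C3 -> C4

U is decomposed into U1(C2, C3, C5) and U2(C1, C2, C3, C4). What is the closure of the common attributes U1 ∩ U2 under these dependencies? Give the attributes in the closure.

C2, C3, C5

U1 ∩ U2 = {C2, C3}.
C2 → C5 applies, adding C5
Closure: {C2, C3, C5}.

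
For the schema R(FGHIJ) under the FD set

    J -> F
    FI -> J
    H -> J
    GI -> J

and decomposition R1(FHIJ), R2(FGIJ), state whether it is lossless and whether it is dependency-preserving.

lossy but dependency-preserving

Lossless test: (FIJ)⁺ = {FIJ}, which is a superkey of neither fragment — lossy.
Dependency preservation: every FD's attributes lie within a single fragment, so each can be enforced locally — preserved.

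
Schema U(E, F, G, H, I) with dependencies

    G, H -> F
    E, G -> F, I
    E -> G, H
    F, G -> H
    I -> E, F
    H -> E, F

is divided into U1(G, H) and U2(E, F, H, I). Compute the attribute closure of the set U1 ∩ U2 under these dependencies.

U1 ∩ U2 = {H}.
H → E, F applies, adding E, F
E → G, H applies, adding G
E, G → F, I applies, adding I
Closure: {E, F, G, H, I}.

E, F, G, H, I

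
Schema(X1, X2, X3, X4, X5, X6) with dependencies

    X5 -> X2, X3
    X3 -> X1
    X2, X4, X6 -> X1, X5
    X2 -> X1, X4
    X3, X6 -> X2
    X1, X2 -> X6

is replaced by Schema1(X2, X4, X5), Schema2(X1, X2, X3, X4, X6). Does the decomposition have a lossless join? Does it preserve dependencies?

Lossless test: (X2, X4)⁺ = {X1, X2, X3, X4, X5, X6}, which contains all of one fragment — lossless.
Dependency preservation: X5 → X2, X3; X2, X4, X6 → X1, X5 are not contained in any single fragment, but the restricted closure of each left-hand side across the fragments still reaches the right-hand side; the remaining FDs each lie inside some fragment. All dependencies are preserved.

lossless and dependency-preserving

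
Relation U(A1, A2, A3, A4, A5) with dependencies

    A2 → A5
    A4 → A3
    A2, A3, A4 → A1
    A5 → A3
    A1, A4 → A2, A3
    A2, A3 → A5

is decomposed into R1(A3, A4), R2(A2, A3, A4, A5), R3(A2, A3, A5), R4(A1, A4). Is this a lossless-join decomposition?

No

Chase test. Columns are A1, A2, A3, A4, A5; row i has aⱼ where attribute j ∈ Ri, else bᵢⱼ.
Initial tableau (one row per fragment):
  row 1: b11 b12 a3 a4 b15
  row 2: b21 a2 a3 a4 a5
  row 3: b31 a2 a3 b34 a5
  row 4: a1 b42 b43 a4 b45
Rows 1 and 4 agree on A4; apply A4→A3 and equate their A3 entries.
No row becomes fully distinguished — the join is lossy.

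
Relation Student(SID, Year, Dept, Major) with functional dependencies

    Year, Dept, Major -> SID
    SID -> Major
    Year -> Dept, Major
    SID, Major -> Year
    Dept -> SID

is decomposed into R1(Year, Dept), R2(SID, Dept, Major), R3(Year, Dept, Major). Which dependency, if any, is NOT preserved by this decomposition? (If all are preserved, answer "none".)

none

Year, Dept, Major → SID: restricted closure across fragments reaches SID.
SID → Major lies within R2.
Year → Dept, Major lies within R3.
SID, Major → Year: restricted closure across fragments reaches Year.
Dept → SID lies within R2.
Every dependency is enforceable on the fragments, so the decomposition is dependency-preserving.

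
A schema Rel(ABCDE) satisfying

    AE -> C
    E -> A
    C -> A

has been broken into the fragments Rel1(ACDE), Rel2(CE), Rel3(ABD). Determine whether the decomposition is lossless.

No

Chase test. Columns are ABCDE; row i has aⱼ where attribute j ∈ Reli, else bᵢⱼ.
Initial tableau (one row per fragment):
  row 1: a1 b12 a3 a4 a5
  row 2: b21 b22 a3 b24 a5
  row 3: a1 a2 b33 a4 b35
Rows 1 and 2 agree on E; apply E→A and equate their A entries.
No row becomes fully distinguished — the join is lossy.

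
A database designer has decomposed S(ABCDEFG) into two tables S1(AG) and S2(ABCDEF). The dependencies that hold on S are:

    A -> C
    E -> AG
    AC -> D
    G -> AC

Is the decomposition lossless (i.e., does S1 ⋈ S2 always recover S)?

Common attributes: S1 ∩ S2 = {A}.
Closure of {A}: A → C applies, adding C; AC → D applies, adding D. So (A)⁺ = {ACD}.
The closure contains neither all of S1 = {AG} nor all of S2 = {ABCDEF}, so the common attributes are not a superkey of either fragment. The join is lossy.

No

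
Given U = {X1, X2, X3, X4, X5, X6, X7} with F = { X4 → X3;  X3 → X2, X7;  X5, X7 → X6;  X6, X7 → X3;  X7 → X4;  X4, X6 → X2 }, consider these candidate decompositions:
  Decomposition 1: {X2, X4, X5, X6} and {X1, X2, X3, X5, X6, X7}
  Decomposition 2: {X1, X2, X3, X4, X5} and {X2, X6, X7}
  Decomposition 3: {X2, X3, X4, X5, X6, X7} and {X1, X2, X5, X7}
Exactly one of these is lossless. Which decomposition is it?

Decomposition 3

Decomposition 1: common = {X2, X5, X6}, closure = {X2, X5, X6} → lossy.
Decomposition 2: common = {X2}, closure = {X2} → lossy.
Decomposition 3: common = {X2, X5, X7}, closure = {X2, X3, X4, X5, X6, X7} → lossless.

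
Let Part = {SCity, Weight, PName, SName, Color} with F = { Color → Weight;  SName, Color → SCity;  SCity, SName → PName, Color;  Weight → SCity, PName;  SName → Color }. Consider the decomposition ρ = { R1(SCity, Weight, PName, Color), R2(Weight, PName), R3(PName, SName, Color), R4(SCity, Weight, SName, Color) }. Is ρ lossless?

Chase test. Columns are SCity, Weight, PName, SName, Color; row i has aⱼ where attribute j ∈ Ri, else bᵢⱼ.
Initial tableau (one row per fragment):
  row 1: a1 a2 a3 b14 a5
  row 2: b21 a2 a3 b24 b25
  row 3: b31 b32 a3 a4 a5
  row 4: a1 a2 b43 a4 a5
Rows 1 and 3 agree on Color; apply Color→Weight and equate their Weight entries.
Rows 3 and 4 agree on SName, Color; apply SName, Color→SCity and equate their SCity entries.
Rows 3 and 4 agree on SCity, SName; apply SCity, SName→PName, Color and equate their PName, Color entries.
Rows 1 and 2 agree on Weight; apply Weight→SCity, PName and equate their SCity, PName entries.
Row 3 is now all distinguished symbols — the join is lossless.

Yes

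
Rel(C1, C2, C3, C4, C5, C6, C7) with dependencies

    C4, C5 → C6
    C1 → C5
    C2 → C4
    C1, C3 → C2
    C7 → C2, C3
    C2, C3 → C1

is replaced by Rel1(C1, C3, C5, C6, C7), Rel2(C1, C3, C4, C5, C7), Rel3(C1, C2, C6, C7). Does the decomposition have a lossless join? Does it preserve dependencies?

Lossless test (chase): Rows 1 and 3 agree on C1; apply C1→C5 and equate their C5 entries. Rows 1 and 2 agree on C1, C3; apply C1, C3→C2 and equate their C2 entries. Rows 1 and 3 agree on C7; apply C7→C2, C3 and equate their C2, C3 entries. Rows 1 and 2 agree on C2; apply C2→C4 and equate their C4 entries. Rows 1 and 3 agree on C2; apply C2→C4 and equate their C4 entries. Rows 1 and 2 agree on C4, C5; apply C4, C5→C6 and equate their C6 entries. Row 1 is now all distinguished symbols — the join is lossless.
Dependency preservation: the restricted closure of {C4, C5} across the fragments never reaches {C6}, so C4, C5 → C6 cannot be enforced without a join — not preserved.

lossless but not dependency-preserving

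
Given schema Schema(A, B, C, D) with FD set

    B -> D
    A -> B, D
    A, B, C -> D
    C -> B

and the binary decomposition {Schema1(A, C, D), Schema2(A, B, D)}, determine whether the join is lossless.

Common attributes: Schema1 ∩ Schema2 = {A, D}.
Closure of {A, D}: A → B, D applies, adding B. So (A, D)⁺ = {A, B, D}.
This closure contains every attribute of Schema2, so Schema1 ∩ Schema2 → Schema2. The join is lossless.

Yes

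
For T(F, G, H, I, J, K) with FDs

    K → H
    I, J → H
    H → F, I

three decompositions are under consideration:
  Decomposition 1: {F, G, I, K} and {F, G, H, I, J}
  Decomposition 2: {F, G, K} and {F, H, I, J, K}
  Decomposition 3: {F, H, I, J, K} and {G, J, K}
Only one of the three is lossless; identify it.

Decomposition 1: common = {F, G, I}, closure = {F, G, I} → lossy.
Decomposition 2: common = {F, K}, closure = {F, H, I, K} → lossy.
Decomposition 3: common = {J, K}, closure = {F, H, I, J, K} → lossless.

Decomposition 3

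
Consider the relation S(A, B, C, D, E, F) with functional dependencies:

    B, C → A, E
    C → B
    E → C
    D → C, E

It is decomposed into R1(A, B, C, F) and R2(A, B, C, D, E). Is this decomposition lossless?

No

Common attributes: R1 ∩ R2 = {A, B, C}.
Closure of {A, B, C}: B, C → A, E applies, adding E. So (A, B, C)⁺ = {A, B, C, E}.
The closure contains neither all of R1 = {A, B, C, F} nor all of R2 = {A, B, C, D, E}, so the common attributes are not a superkey of either fragment. The join is lossy.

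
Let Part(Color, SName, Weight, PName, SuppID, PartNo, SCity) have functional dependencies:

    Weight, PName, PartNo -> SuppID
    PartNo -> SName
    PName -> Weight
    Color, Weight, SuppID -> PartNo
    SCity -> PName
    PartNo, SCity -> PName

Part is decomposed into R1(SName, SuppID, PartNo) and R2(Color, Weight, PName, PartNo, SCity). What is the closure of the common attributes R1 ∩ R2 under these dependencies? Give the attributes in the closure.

SName, PartNo

R1 ∩ R2 = {PartNo}.
PartNo → SName applies, adding SName
Closure: {SName, PartNo}.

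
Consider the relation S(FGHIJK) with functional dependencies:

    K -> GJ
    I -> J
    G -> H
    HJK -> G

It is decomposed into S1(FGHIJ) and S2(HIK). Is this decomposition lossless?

No

Common attributes: S1 ∩ S2 = {HI}.
Closure of {HI}: I → J applies, adding J. So (HI)⁺ = {HIJ}.
The closure contains neither all of S1 = {FGHIJ} nor all of S2 = {HIK}, so the common attributes are not a superkey of either fragment. The join is lossy.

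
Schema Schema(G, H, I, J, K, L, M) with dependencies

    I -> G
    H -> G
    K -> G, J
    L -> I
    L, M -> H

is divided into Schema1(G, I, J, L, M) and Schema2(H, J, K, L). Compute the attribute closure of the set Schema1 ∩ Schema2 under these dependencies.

G, I, J, L

Schema1 ∩ Schema2 = {J, L}.
L → I applies, adding I
I → G applies, adding G
Closure: {G, I, J, L}.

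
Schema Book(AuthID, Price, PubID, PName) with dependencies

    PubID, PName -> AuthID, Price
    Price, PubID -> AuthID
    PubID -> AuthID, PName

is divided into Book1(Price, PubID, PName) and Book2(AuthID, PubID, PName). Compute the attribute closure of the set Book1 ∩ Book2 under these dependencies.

AuthID, Price, PubID, PName

Book1 ∩ Book2 = {PubID, PName}.
PubID, PName → AuthID, Price applies, adding AuthID, Price
Closure: {AuthID, Price, PubID, PName}.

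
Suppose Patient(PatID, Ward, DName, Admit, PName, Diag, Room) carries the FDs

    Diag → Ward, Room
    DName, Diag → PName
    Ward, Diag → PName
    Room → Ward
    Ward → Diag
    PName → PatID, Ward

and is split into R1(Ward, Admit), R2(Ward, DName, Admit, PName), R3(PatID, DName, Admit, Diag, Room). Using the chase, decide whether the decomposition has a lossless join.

Chase test. Columns are PatID, Ward, DName, Admit, PName, Diag, Room; row i has aⱼ where attribute j ∈ Ri, else bᵢⱼ.
Initial tableau (one row per fragment):
  row 1: b11 a2 b13 a4 b15 b16 b17
  row 2: b21 a2 a3 a4 a5 b26 b27
  row 3: a1 b32 a3 a4 b35 a6 a7
Rows 1 and 2 agree on Ward; apply Ward→Diag and equate their Diag entries.
Rows 1 and 2 agree on Diag; apply Diag→Ward, Room and equate their Ward, Room entries.
Rows 1 and 2 agree on Ward, Diag; apply Ward, Diag→PName and equate their PName entries.
Rows 1 and 2 agree on PName; apply PName→PatID, Ward and equate their PatID, Ward entries.
No row becomes fully distinguished — the join is lossy.

No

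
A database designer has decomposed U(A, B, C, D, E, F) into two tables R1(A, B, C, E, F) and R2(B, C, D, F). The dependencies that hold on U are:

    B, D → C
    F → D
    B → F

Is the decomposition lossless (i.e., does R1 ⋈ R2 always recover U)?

Yes

Common attributes: R1 ∩ R2 = {B, C, F}.
Closure of {B, C, F}: F → D applies, adding D. So (B, C, F)⁺ = {B, C, D, F}.
This closure contains every attribute of R2, so R1 ∩ R2 → R2. The join is lossless.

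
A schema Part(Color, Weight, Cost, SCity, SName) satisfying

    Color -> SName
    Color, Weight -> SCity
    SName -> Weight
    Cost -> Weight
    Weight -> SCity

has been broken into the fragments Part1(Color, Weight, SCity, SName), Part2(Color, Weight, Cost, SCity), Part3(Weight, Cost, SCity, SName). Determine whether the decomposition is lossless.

Yes

Chase test. Columns are Color, Weight, Cost, SCity, SName; row i has aⱼ where attribute j ∈ Parti, else bᵢⱼ.
Initial tableau (one row per fragment):
  row 1: a1 a2 b13 a4 a5
  row 2: a1 a2 a3 a4 b25
  row 3: b31 a2 a3 a4 a5
Rows 1 and 2 agree on Color; apply Color→SName and equate their SName entries.
Row 2 is now all distinguished symbols — the join is lossless.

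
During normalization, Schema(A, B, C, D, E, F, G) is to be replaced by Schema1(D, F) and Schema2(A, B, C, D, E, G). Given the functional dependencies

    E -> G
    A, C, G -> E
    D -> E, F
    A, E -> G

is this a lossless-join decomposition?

Yes

Common attributes: Schema1 ∩ Schema2 = {D}.
Closure of {D}: D → E, F applies, adding E, F; E → G applies, adding G. So (D)⁺ = {D, E, F, G}.
This closure contains every attribute of Schema1, so Schema1 ∩ Schema2 → Schema1. The join is lossless.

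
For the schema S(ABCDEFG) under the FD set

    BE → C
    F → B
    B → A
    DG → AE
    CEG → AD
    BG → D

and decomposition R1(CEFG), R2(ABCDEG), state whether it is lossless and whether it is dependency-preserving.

Lossless test: (CEG)⁺ = {ACDEG}, which is a superkey of neither fragment — lossy.
Dependency preservation: the restricted closure of {F} across the fragments never reaches {B}, so F → B cannot be enforced without a join — not preserved.

lossy and not dependency-preserving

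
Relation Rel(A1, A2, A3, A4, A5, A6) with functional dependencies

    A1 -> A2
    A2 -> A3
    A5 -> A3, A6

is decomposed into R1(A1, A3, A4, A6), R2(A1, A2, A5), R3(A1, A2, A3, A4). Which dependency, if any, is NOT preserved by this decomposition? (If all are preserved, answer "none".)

A5 -> A3, A6

Check A5 → A3, A6: no single fragment contains all of {A3, A5, A6}, and the restricted closure of {A5} across the fragments never reaches {A3, A6}.
A1 → A2 is preserved.
A2 → A3 is preserved.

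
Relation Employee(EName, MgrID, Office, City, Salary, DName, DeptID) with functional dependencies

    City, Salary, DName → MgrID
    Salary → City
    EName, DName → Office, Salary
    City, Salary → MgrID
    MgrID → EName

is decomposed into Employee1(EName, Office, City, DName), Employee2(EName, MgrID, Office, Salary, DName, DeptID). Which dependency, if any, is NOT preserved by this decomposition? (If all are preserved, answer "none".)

Check Salary → City: no single fragment contains all of {City, Salary}, and the restricted closure of {Salary} across the fragments never reaches {City}.
City, Salary, DName → MgrID is preserved.
EName, DName → Office, Salary is preserved.
City, Salary → MgrID is preserved.
MgrID → EName is preserved.

Salary → City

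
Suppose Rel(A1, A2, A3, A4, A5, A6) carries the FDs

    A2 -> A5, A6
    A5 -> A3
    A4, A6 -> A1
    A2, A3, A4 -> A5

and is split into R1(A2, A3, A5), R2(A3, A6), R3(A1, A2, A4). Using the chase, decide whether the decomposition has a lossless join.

Chase test. Columns are A1, A2, A3, A4, A5, A6; row i has aⱼ where attribute j ∈ Ri, else bᵢⱼ.
Initial tableau (one row per fragment):
  row 1: b11 a2 a3 b14 a5 b16
  row 2: b21 b22 a3 b24 b25 a6
  row 3: a1 a2 b33 a4 b35 b36
Rows 1 and 3 agree on A2; apply A2→A5, A6 and equate their A5, A6 entries.
Rows 1 and 3 agree on A5; apply A5→A3 and equate their A3 entries.
No row becomes fully distinguished — the join is lossy.

No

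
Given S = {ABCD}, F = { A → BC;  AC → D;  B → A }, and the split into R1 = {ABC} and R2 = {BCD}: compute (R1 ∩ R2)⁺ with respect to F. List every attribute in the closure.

R1 ∩ R2 = {BC}.
B → A applies, adding A
AC → D applies, adding D
Closure: {ABCD}.

ABCD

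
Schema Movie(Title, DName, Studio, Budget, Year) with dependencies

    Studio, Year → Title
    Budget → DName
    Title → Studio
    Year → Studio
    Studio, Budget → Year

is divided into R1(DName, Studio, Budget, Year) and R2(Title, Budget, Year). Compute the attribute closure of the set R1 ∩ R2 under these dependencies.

R1 ∩ R2 = {Budget, Year}.
Budget → DName applies, adding DName
Year → Studio applies, adding Studio
Studio, Year → Title applies, adding Title
Closure: {Title, DName, Studio, Budget, Year}.

Title, DName, Studio, Budget, Year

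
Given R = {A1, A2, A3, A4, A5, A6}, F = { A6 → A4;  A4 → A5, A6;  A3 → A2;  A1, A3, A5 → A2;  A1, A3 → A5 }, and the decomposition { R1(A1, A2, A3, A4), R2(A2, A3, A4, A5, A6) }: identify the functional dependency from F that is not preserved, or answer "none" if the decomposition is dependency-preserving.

A1, A3 → A5

Check A1, A3 → A5: no single fragment contains all of {A1, A3, A5}, and the restricted closure of {A1, A3} across the fragments never reaches {A5}.
A6 → A4 is preserved.
A4 → A5, A6 is preserved.
A3 → A2 is preserved.
A1, A3, A5 → A2 is preserved.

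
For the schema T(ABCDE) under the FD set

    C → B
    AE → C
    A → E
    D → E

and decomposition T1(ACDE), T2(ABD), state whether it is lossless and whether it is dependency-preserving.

Lossless test: (AD)⁺ = {ABCDE}, which contains all of one fragment — lossless.
Dependency preservation: the restricted closure of {C} across the fragments never reaches {B}, so C → B cannot be enforced without a join — not preserved.

lossless but not dependency-preserving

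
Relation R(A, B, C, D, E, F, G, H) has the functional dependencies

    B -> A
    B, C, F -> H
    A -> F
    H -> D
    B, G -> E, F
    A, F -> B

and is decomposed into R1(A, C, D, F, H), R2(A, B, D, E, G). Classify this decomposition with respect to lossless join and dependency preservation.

Lossless test: (A, D)⁺ = {A, B, D, F}, which is a superkey of neither fragment — lossy.
Dependency preservation: B, C, F → H; B, G → E, F; A, F → B are not contained in any single fragment, but the restricted closure of each left-hand side across the fragments still reaches the right-hand side; the remaining FDs each lie inside some fragment. All dependencies are preserved.

lossy but dependency-preserving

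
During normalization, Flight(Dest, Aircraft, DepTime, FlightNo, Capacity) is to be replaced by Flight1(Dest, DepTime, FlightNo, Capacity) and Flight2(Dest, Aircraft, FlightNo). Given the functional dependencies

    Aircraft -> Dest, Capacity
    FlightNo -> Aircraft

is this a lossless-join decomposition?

Common attributes: Flight1 ∩ Flight2 = {Dest, FlightNo}.
Closure of {Dest, FlightNo}: FlightNo → Aircraft applies, adding Aircraft; Aircraft → Dest, Capacity applies, adding Capacity. So (Dest, FlightNo)⁺ = {Dest, Aircraft, FlightNo, Capacity}.
This closure contains every attribute of Flight2, so Flight1 ∩ Flight2 → Flight2. The join is lossless.

Yes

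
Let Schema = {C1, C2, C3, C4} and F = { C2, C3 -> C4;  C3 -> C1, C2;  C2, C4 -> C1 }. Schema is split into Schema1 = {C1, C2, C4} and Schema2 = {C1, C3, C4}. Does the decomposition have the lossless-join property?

Common attributes: Schema1 ∩ Schema2 = {C1, C4}.
No dependency enlarges {C1, C4}, so (C1, C4)⁺ = {C1, C4}.
The closure contains neither all of Schema1 = {C1, C2, C4} nor all of Schema2 = {C1, C3, C4}, so the common attributes are not a superkey of either fragment. The join is lossy.

No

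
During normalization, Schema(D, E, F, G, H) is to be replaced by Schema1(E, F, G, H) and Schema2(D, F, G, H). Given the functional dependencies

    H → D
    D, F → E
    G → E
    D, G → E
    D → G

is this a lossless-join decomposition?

Yes

Common attributes: Schema1 ∩ Schema2 = {F, G, H}.
Closure of {F, G, H}: H → D applies, adding D; D, F → E applies, adding E. So (F, G, H)⁺ = {D, E, F, G, H}.
This closure contains every attribute of Schema1, so Schema1 ∩ Schema2 → Schema1. The join is lossless.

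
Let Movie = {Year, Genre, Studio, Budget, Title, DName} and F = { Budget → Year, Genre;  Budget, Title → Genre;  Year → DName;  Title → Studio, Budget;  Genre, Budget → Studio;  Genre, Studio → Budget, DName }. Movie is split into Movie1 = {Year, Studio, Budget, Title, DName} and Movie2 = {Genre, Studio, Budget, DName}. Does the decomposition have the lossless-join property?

Yes

Common attributes: Movie1 ∩ Movie2 = {Studio, Budget, DName}.
Closure of {Studio, Budget, DName}: Budget → Year, Genre applies, adding Year, Genre. So (Studio, Budget, DName)⁺ = {Year, Genre, Studio, Budget, DName}.
This closure contains every attribute of Movie2, so Movie1 ∩ Movie2 → Movie2. The join is lossless.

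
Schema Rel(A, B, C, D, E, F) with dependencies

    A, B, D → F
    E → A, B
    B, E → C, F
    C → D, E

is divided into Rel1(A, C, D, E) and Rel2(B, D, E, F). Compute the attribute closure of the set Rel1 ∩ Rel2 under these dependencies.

Rel1 ∩ Rel2 = {D, E}.
E → A, B applies, adding A, B
B, E → C, F applies, adding C, F
Closure: {A, B, C, D, E, F}.

A, B, C, D, E, F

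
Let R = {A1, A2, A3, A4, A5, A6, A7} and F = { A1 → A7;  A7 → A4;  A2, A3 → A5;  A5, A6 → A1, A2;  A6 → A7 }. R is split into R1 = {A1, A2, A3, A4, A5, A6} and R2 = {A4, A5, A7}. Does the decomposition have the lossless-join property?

No

Common attributes: R1 ∩ R2 = {A4, A5}.
No dependency enlarges {A4, A5}, so (A4, A5)⁺ = {A4, A5}.
The closure contains neither all of R1 = {A1, A2, A3, A4, A5, A6} nor all of R2 = {A4, A5, A7}, so the common attributes are not a superkey of either fragment. The join is lossy.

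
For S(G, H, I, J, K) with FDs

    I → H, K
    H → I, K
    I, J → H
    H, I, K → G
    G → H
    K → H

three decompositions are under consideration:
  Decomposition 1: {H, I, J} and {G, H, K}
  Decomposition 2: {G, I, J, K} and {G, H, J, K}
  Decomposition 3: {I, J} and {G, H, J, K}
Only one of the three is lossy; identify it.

Decomposition 1: common = {H}, closure = {G, H, I, K} → lossless.
Decomposition 2: common = {G, J, K}, closure = {G, H, I, J, K} → lossless.
Decomposition 3: common = {J}, closure = {J} → lossy.

Decomposition 3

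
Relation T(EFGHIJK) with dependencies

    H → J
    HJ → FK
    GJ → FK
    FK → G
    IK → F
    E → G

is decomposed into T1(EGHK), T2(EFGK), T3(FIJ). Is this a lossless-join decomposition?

Chase test. Columns are EFGHIJK; row i has aⱼ where attribute j ∈ Ti, else bᵢⱼ.
Initial tableau (one row per fragment):
  row 1: a1 b12 a3 a4 b15 b16 a7
  row 2: a1 a2 a3 b24 b25 b26 a7
  row 3: b31 a2 b33 b34 a5 a6 b37
No row becomes fully distinguished — the join is lossy.

No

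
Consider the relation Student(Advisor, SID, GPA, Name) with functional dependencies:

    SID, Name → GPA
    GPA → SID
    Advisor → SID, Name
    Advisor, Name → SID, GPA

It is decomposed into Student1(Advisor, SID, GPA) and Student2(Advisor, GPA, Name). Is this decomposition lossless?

Yes

Common attributes: Student1 ∩ Student2 = {Advisor, GPA}.
Closure of {Advisor, GPA}: GPA → SID applies, adding SID; Advisor → SID, Name applies, adding Name. So (Advisor, GPA)⁺ = {Advisor, SID, GPA, Name}.
This closure contains every attribute of Student1, so Student1 ∩ Student2 → Student1. The join is lossless.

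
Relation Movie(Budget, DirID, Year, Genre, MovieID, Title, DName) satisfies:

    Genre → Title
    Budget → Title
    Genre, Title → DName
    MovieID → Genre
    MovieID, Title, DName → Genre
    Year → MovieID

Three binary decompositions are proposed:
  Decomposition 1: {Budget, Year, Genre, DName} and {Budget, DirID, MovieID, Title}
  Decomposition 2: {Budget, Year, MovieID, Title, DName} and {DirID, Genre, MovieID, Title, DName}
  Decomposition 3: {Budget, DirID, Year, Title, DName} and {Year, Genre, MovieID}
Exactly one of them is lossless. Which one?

Decomposition 3

Decomposition 1: common = {Budget}, closure = {Budget, Title} → lossy.
Decomposition 2: common = {MovieID, Title, DName}, closure = {Genre, MovieID, Title, DName} → lossy.
Decomposition 3: common = {Year}, closure = {Year, Genre, MovieID, Title, DName} → lossless.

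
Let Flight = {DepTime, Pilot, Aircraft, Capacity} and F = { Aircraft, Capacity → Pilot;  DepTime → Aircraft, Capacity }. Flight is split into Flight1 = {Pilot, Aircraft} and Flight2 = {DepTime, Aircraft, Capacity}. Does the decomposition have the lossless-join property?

No

Common attributes: Flight1 ∩ Flight2 = {Aircraft}.
No dependency enlarges {Aircraft}, so (Aircraft)⁺ = {Aircraft}.
The closure contains neither all of Flight1 = {Pilot, Aircraft} nor all of Flight2 = {DepTime, Aircraft, Capacity}, so the common attributes are not a superkey of either fragment. The join is lossy.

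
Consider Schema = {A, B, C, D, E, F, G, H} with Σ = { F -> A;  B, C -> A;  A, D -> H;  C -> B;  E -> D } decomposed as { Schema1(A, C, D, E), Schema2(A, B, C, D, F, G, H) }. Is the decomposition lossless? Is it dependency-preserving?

Lossless test: (A, C, D)⁺ = {A, B, C, D, H}, which is a superkey of neither fragment — lossy.
Dependency preservation: every FD's attributes lie within a single fragment, so each can be enforced locally — preserved.

lossy but dependency-preserving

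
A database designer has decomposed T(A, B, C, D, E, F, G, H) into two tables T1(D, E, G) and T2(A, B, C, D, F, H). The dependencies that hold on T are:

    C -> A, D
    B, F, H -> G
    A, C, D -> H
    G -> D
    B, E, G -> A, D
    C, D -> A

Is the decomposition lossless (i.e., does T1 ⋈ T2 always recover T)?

No

Common attributes: T1 ∩ T2 = {D}.
No dependency enlarges {D}, so (D)⁺ = {D}.
The closure contains neither all of T1 = {D, E, G} nor all of T2 = {A, B, C, D, F, H}, so the common attributes are not a superkey of either fragment. The join is lossy.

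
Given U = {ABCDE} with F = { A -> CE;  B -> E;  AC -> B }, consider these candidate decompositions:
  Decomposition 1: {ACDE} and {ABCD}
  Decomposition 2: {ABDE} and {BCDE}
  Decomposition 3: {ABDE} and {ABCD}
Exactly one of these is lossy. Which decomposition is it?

Decomposition 1: common = {ACD}, closure = {ABCDE} → lossless.
Decomposition 2: common = {BDE}, closure = {BDE} → lossy.
Decomposition 3: common = {ABD}, closure = {ABCDE} → lossless.

Decomposition 2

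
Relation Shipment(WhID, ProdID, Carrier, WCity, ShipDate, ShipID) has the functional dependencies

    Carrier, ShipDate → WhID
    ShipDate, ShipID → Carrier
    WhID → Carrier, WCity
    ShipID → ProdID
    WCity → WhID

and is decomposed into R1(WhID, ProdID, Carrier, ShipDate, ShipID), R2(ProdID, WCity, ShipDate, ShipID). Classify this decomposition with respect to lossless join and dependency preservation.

Lossless test: (ProdID, ShipDate, ShipID)⁺ = {WhID, ProdID, Carrier, WCity, ShipDate, ShipID}, which contains all of one fragment — lossless.
Dependency preservation: the restricted closure of {WhID} across the fragments never reaches {Carrier, WCity}, so WhID → Carrier, WCity cannot be enforced without a join — not preserved.

lossless but not dependency-preserving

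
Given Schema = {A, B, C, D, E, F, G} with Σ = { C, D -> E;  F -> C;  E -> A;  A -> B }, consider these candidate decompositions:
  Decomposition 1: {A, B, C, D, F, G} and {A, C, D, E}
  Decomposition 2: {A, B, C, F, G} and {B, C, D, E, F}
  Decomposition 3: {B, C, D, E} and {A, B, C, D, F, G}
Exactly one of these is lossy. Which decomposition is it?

Decomposition 1: common = {A, C, D}, closure = {A, B, C, D, E} → lossless.
Decomposition 2: common = {B, C, F}, closure = {B, C, F} → lossy.
Decomposition 3: common = {B, C, D}, closure = {A, B, C, D, E} → lossless.

Decomposition 2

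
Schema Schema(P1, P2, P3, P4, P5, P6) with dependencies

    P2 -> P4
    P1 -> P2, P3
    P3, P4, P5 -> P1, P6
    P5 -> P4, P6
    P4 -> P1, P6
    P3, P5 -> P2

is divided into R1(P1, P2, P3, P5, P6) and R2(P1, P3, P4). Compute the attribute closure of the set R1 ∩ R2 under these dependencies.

R1 ∩ R2 = {P1, P3}.
P1 → P2, P3 applies, adding P2
P2 → P4 applies, adding P4
P4 → P1, P6 applies, adding P6
Closure: {P1, P2, P3, P4, P6}.

P1, P2, P3, P4, P6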